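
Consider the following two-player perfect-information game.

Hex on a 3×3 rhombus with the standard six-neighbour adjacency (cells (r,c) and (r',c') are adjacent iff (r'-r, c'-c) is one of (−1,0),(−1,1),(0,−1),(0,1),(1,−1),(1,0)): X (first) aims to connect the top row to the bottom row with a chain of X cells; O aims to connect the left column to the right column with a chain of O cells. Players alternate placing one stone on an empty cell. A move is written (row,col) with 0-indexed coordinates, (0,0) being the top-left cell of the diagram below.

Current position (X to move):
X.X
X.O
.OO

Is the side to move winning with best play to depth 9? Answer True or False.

p1 X@[X.X/X.O/.OO]: (0,1)[XXX/X.O/.OO]-1 (1,1)[X.X/XXO/.OO]-1 (2,0)[X.X/X.O/XOO]+1*
p2 O@[X.X/X.O/XOO] terminal -1; root [X.X/X.O/.OO] d9

X winning at [X.X/X.O/.OO]: True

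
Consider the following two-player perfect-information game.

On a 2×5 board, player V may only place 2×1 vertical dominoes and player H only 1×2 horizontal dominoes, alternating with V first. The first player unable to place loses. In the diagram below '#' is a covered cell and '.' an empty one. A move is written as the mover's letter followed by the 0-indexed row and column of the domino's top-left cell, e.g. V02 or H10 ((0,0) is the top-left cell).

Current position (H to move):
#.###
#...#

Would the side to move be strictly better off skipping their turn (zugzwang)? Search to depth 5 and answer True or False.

p1 H@[#.###/#...#]: H11[#.###/###.#]+1* H12[#.###/#.###]-1
p2 V@[#.###/###.#] terminal -1; root [#.###/#...#] d5
pass branch (V moves first from the same position):
  | p1 V@[#.###/#...#]: V01[#####/##..#]-1*
  | p2 H@[#####/##..#]: H12[#####/#####]+1*
  | p3 V@[#####/#####] terminal -1; root [#.###/#...#] d5
H moving scores +1; H passing scores +1

zugzwang(#.###/#...#, H) = False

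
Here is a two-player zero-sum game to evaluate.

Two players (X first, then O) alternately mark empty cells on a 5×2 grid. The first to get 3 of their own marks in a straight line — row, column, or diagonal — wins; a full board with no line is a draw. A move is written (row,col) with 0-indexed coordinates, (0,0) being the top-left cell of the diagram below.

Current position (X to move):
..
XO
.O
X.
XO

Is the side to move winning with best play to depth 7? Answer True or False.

p1 X@[../XO/.O/X./XO]: (0,0)[X./XO/.O/X./XO]-1 (0,1)[.X/XO/.O/X./XO]-1 (2,0)[../XO/XO/X./XO]+1* (3,1)[../XO/.O/XX/XO]-1
p2 O@[../XO/XO/X./XO] terminal -1; root [../XO/.O/X./XO] d7

X winning at [../XO/.O/X./XO]: True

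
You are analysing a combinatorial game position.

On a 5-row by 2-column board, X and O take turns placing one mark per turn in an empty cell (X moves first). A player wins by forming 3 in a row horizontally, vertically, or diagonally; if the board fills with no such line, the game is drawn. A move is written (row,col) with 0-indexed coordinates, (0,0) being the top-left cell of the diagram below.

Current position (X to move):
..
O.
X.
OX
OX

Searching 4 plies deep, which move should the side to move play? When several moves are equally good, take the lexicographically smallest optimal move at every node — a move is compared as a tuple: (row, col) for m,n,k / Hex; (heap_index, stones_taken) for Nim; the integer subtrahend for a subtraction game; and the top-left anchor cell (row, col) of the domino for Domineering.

p1 X@[../O./X./OX/OX]: (0,0)[X./O./X./OX/OX]+0 (0,1)[.X/O./X./OX/OX]+0 (1,1)[../OX/X./OX/OX]+0 (2,1)[../O./XX/OX/OX]+1*
p2 O@[../O./XX/OX/OX] terminal -1; root [../O./X./OX/OX] d4

X's best at [../O./X./OX/OX]: (2,1)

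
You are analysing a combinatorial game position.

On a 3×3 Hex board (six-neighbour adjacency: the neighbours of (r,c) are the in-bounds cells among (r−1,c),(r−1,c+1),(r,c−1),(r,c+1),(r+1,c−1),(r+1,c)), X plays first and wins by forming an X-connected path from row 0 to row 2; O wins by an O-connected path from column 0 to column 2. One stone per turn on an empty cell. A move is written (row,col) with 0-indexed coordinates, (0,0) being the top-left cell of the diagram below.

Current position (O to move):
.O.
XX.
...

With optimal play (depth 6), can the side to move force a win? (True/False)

O winning at [.O./XX./...]: False

p1 O@[.O./XX./...]: (0,0)[OO./XX./...]-1* (0,2)[.OO/XX./...]-1 (1,2)[.O./XXO/...]-1 (2,0)[.O./XX./O..]-1 (2,1)[.O./XX./.O.]-1 (2,2)[.O./XX./..O]-1
p2 X@[OO./XX./...]: (0,2)[OOX/XX./...]+1* (1,2)[OO./XXX/...]-1 (2,0)[OO./XX./X..]-1 (2,1)[OO./XX./.X.]-1 (2,2)[OO./XX./..X]-1
p3 O@[OOX/XX./...]: (1,2)[OOX/XXO/...]-1* (2,0)[OOX/XX./O..]-1 (2,1)[OOX/XX./.O.]-1 (2,2)[OOX/XX./..O]-1
p4 X@[OOX/XXO/...]: (2,0)[OOX/XXO/X..]+1* (2,1)[OOX/XXO/.X.]+1 (2,2)[OOX/XXO/..X]+1
p5 O@[OOX/XXO/X..] terminal -1; root [.O./XX./...] d6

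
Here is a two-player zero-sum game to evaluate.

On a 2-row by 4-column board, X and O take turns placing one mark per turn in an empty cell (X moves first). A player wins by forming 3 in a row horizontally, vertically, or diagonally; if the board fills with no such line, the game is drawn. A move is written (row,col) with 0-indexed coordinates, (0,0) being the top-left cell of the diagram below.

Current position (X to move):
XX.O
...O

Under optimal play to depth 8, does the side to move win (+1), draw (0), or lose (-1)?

value(XX.O/...O, X) = +1

ply 1, X at XX.O/...O | (0,2)=+1→XXXO/...O*; (1,0)=+0→XX.O/X..O; (1,1)=+0→XX.O/.X.O; (1,2)=+0→XX.O/..XO
ply 2: XXXO/...O is terminal -1 (O); from XX.O/...O depth 8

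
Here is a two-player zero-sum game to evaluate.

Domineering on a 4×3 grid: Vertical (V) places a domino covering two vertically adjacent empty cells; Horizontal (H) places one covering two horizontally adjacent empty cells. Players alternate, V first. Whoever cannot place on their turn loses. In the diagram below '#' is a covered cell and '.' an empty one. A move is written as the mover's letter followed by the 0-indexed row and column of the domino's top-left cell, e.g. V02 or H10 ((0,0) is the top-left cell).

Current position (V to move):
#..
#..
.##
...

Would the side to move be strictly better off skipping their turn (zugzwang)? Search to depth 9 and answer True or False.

zugzwang(#../#../.##/..., V) = False

[#../#../.##/...] V move#1: V01:+1/##./##./.##/...*, V02:+1/#.#/#.#/.##/..., V20:-1/#../#../###/#..
[##./##./.##/...] H move#2: H30:-1/##./##./.##/##.*, H31:-1/##./##./.##/.##
[##./##./.##/##.] V move#3: V02:+1/###/###/.##/##.*
[###/###/.##/##.] end (terminal -1, H#4); searched #../#../.##/... to 9
pass branch (H moves first from the same position):
  | [#../#../.##/...] H move#1: H01:+1/###/#../.##/...*, H11:+1/#../###/.##/..., H30:-1/#../#../.##/##., H31:-1/#../#../.##/.##
  | [###/#../.##/...] V move#2: V20:-1/###/#../###/#..*
  | [###/#../###/#..] H move#3: H11:+1/###/###/###/#..*, H31:+1/###/#../###/###
  | [###/###/###/#..] end (terminal -1, V#4); searched #../#../.##/... to 9
V moving scores +1; V passing scores -1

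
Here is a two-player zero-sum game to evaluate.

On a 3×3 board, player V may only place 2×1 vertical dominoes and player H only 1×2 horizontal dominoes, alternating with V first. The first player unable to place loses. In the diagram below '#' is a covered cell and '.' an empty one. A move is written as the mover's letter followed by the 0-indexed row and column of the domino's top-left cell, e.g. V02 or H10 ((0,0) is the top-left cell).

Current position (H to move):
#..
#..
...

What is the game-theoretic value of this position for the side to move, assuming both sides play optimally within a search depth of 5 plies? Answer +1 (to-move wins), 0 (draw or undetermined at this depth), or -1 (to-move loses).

[#../#../...] H move#1: H01:-1/###/#../..., H11:+1/#../###/...*, H20:-1/#../#../##., H21:-1/#../#../.##
[#../###/...] end (terminal -1, V#2); searched #../#../... to 5

value(#../#../..., H) = +1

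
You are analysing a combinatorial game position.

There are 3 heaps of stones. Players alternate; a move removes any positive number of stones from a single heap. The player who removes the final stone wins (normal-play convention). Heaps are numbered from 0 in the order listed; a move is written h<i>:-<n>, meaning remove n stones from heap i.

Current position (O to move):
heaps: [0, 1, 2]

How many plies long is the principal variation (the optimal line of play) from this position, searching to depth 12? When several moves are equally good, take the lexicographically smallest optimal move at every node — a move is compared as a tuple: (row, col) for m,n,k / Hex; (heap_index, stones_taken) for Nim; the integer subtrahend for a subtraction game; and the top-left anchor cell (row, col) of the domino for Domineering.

p1 O@[(0,1,2)]: h1:-1[(0,0,2)]-1 h2:-1[(0,1,1)]+1* h2:-2[(0,1,0)]-1
p2 X@[(0,1,1)]: h1:-1[(0,0,1)]-1* h2:-1[(0,1,0)]-1
p3 O@[(0,0,1)]: h2:-1[(0,0,0)]+1*
p4 X@[(0,0,0)] terminal -1; root [(0,1,2)] d12

PV length from [(0,1,2)]: 3 plies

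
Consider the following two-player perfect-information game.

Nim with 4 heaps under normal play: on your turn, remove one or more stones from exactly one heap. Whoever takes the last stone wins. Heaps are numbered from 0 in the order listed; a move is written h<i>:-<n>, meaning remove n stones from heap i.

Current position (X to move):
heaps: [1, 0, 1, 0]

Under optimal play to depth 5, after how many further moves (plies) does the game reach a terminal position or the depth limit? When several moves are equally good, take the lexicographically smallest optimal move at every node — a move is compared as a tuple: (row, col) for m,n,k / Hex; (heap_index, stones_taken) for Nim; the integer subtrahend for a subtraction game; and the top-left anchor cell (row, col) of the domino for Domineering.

PV length from [(1,0,1,0)]: 2 plies

[(1,0,1,0)] X move#1: h0:-1:-1/(0,0,1,0)*, h2:-1:-1/(1,0,0,0)
[(0,0,1,0)] O move#2: h2:-1:+1/(0,0,0,0)*
[(0,0,0,0)] end (terminal -1, X#3); searched (1,0,1,0) to 5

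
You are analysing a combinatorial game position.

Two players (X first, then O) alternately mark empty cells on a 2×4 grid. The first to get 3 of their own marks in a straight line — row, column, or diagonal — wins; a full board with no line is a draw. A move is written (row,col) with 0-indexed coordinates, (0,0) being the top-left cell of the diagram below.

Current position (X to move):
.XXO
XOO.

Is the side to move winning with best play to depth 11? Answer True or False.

p1 X@[.XXO/XOO.]: (0,0)[XXXO/XOO.]+1* (1,3)[.XXO/XOOX]+0
p2 O@[XXXO/XOO.] terminal -1; root [.XXO/XOO.] d11

X winning at [.XXO/XOO.]: True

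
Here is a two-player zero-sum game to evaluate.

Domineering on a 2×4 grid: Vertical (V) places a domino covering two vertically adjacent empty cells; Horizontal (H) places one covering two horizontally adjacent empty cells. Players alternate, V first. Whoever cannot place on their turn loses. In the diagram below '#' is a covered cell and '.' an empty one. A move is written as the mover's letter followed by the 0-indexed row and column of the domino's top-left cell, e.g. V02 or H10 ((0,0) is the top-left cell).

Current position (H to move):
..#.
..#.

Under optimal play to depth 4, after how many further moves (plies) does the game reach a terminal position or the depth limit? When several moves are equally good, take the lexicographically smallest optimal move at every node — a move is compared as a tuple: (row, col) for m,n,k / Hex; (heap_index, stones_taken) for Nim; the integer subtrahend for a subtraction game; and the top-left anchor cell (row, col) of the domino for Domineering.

PV length from [..#./..#.]: 3 plies

ply 1, H at ..#./..#. | H00=+1→###./..#.*; H10=+1→..#./###.
ply 2, V at ###./..#. | V03=-1→####/..##*
ply 3, H at ####/..## | H10=+1→####/####*
ply 4: ####/#### is terminal -1 (V); from ..#./..#. depth 4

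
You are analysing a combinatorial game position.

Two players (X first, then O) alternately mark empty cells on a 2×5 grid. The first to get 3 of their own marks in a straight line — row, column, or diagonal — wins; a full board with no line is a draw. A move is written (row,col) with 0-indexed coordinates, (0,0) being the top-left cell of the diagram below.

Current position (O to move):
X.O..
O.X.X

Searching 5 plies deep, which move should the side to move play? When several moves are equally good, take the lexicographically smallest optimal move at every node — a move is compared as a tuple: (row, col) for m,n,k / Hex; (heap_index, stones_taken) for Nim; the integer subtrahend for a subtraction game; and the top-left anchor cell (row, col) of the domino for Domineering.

O's best at [X.O../O.X.X]: (1,3)

p1 O@[X.O../O.X.X]: (0,1)[XOO../O.X.X]-1 (0,3)[X.OO./O.X.X]-1 (0,4)[X.O.O/O.X.X]-1 (1,1)[X.O../OOX.X]-1 (1,3)[X.O../O.XOX]+0*
p2 X@[X.O../O.XOX]: (0,1)[XXO../O.XOX]+0* (0,3)[X.OX./O.XOX]+0 (0,4)[X.O.X/O.XOX]+0 (1,1)[X.O../OXXOX]-1
p3 O@[XXO../O.XOX]: (0,3)[XXOO./O.XOX]+0* (0,4)[XXO.O/O.XOX]+0 (1,1)[XXO../OOXOX]+0
p4 X@[XXOO./O.XOX]: (0,4)[XXOOX/O.XOX]+0* (1,1)[XXOO./OXXOX]-1
p5 O@[XXOOX/O.XOX]: (1,1)[XXOOX/OOXOX]+0*
p6 X@[XXOOX/OOXOX] terminal +0; root [X.O../O.X.X] d5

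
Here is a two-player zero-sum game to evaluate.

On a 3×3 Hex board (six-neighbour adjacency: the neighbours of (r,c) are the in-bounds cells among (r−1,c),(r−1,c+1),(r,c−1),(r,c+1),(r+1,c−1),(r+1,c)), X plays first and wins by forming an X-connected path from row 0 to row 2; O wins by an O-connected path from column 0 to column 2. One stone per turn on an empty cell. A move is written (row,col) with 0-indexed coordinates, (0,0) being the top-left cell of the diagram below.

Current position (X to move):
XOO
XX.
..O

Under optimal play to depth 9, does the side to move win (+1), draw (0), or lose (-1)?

ply 1, X at XOO/XX./..O | (1,2)=+1→XOO/XXX/..O*; (2,0)=+1→XOO/XX./X.O; (2,1)=+1→XOO/XX./.XO
ply 2, O at XOO/XXX/..O | (2,0)=-1→XOO/XXX/O.O*; (2,1)=-1→XOO/XXX/.OO
ply 3, X at XOO/XXX/O.O | (2,1)=+1→XOO/XXX/OXO*
ply 4: XOO/XXX/OXO is terminal -1 (O); from XOO/XX./..O depth 9

value(XOO/XX./..O, X) = +1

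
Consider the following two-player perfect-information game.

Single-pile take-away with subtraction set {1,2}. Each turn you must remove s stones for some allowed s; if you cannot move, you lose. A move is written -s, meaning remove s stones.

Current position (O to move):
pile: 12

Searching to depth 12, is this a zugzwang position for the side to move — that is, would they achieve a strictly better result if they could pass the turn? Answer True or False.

zugzwang(12, O) = True

p1 O@[12]: -1[11]-1* -2[10]-1
p2 X@[11]: -1[10]-1 -2[9]+1*
p3 O@[9]: -1[8]-1* -2[7]-1
p4 X@[8]: -1[7]-1 -2[6]+1*
p5 O@[6]: -1[5]-1* -2[4]-1
p6 X@[5]: -1[4]-1 -2[3]+1*
p7 O@[3]: -1[2]-1* -2[1]-1
p8 X@[2]: -1[1]-1 -2[0]+1*
p9 O@[0] terminal -1; root [12] d12
suppose O passes — search the same position with X to move:
pass> p1 X@[12]: -1[11]-1* -2[10]-1
pass> p2 O@[11]: -1[10]-1 -2[9]+1*
pass> p3 X@[9]: -1[8]-1* -2[7]-1
pass> p4 O@[8]: -1[7]-1 -2[6]+1*
pass> p5 X@[6]: -1[5]-1* -2[4]-1
pass> p6 O@[5]: -1[4]-1 -2[3]+1*
pass> p7 X@[3]: -1[2]-1* -2[1]-1
pass> p8 O@[2]: -1[1]-1 -2[0]+1*
pass> p9 X@[0] terminal -1; root [12] d12
for O: play -1, pass +1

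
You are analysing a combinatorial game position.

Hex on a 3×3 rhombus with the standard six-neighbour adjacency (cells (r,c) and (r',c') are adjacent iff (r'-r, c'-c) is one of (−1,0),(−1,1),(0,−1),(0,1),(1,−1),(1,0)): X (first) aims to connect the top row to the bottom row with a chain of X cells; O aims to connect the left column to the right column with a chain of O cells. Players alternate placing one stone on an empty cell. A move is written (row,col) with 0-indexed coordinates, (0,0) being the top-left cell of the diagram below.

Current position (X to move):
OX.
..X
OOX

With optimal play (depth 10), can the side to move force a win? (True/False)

X winning at [OX./..X/OOX]: True

p1 X@[OX./..X/OOX]: (0,2)[OXX/..X/OOX]+1* (1,0)[OX./X.X/OOX]+1 (1,1)[OX./.XX/OOX]+1
p2 O@[OXX/..X/OOX] terminal -1; root [OX./..X/OOX] d10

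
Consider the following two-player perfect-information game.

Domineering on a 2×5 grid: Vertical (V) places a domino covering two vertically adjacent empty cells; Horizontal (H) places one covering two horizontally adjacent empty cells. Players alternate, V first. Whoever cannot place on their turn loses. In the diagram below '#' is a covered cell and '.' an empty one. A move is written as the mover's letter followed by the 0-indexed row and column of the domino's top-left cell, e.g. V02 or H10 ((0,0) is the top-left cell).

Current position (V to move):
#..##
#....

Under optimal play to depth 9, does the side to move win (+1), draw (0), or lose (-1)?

p1 V@[#..##/#....]: V01[##.##/##...]-1 V02[#.###/#.#..]+1*
p2 H@[#.###/#.#..]: H13[#.###/#.###]-1*
p3 V@[#.###/#.###]: V01[#####/#####]+1*
p4 H@[#####/#####] terminal -1; root [#..##/#....] d9

value(#..##/#...., V) = +1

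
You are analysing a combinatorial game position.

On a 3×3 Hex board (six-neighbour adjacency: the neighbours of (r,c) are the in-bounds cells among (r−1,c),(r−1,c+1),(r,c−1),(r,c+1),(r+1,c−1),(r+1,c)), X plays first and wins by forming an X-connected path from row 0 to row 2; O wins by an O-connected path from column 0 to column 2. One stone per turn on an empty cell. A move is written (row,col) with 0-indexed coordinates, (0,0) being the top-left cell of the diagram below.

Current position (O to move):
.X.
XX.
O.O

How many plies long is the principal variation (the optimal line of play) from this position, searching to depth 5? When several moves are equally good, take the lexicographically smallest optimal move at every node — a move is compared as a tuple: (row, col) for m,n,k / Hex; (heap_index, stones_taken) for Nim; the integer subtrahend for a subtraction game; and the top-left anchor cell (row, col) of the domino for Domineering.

PV length from [.X./XX./O.O]: 1 ply

ply 1, O at .X./XX./O.O | (0,0)=-1→OX./XX./O.O; (0,2)=-1→.XO/XX./O.O; (1,2)=-1→.X./XXO/O.O; (2,1)=+1→.X./XX./OOO*
ply 2: .X./XX./OOO is terminal -1 (X); from .X./XX./O.O depth 5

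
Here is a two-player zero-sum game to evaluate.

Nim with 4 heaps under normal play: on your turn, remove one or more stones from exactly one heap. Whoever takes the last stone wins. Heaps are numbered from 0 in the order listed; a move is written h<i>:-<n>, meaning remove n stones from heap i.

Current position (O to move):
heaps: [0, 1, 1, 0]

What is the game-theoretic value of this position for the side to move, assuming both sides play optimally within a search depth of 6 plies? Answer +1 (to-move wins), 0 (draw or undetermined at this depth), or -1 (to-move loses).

value((0,1,1,0), O) = -1

[(0,1,1,0)] O move#1: h1:-1:-1/(0,0,1,0)*, h2:-1:-1/(0,1,0,0)
[(0,0,1,0)] X move#2: h2:-1:+1/(0,0,0,0)*
[(0,0,0,0)] end (terminal -1, O#3); searched (0,1,1,0) to 6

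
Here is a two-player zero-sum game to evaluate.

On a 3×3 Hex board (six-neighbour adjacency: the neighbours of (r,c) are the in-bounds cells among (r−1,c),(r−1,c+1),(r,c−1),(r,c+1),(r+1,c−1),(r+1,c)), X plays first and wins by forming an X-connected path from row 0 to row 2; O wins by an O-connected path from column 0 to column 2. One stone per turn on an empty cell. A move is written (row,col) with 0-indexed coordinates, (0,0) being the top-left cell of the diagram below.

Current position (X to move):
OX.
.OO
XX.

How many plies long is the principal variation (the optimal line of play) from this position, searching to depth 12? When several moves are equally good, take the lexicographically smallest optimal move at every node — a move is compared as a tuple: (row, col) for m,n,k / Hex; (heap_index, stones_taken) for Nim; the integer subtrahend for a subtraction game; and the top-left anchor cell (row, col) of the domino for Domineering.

p1 X@[OX./.OO/XX.]: (0,2)[OXX/.OO/XX.]-1 (1,0)[OX./XOO/XX.]+1* (2,2)[OX./.OO/XXX]-1
p2 O@[OX./XOO/XX.] terminal -1; root [OX./.OO/XX.] d12

PV length from [OX./.OO/XX.]: 1 ply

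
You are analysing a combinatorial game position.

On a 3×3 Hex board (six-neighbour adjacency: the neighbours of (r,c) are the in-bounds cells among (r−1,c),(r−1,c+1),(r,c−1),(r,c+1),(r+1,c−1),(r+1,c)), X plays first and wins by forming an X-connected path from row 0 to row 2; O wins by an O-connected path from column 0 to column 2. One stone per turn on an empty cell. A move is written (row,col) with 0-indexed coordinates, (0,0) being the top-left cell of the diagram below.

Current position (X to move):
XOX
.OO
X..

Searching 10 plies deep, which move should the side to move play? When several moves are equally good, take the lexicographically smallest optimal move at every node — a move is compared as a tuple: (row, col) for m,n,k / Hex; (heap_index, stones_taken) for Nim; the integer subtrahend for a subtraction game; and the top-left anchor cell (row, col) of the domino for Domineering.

X's best at [XOX/.OO/X..]: (1,0)

p1 X@[XOX/.OO/X..]: (1,0)[XOX/XOO/X..]+1* (2,1)[XOX/.OO/XX.]-1 (2,2)[XOX/.OO/X.X]-1
p2 O@[XOX/XOO/X..] terminal -1; root [XOX/.OO/X..] d10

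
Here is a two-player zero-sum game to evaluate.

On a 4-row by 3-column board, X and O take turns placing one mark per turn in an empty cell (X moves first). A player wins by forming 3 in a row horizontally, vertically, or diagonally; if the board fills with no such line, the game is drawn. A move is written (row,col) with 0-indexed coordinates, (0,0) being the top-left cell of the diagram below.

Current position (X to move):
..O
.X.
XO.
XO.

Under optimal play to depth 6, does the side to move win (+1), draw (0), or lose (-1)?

p1 X@[..O/.X./XO./XO.]: (0,0)[X.O/.X./XO./XO.]+1* (0,1)[.XO/.X./XO./XO.]+0 (1,0)[..O/XX./XO./XO.]+1 (1,2)[..O/.XX/XO./XO.]+0 (2,2)[..O/.X./XOX/XO.]+1 (3,2)[..O/.X./XO./XOX]+1
p2 O@[X.O/.X./XO./XO.]: (0,1)[XOO/.X./XO./XO.]-1* (1,0)[X.O/OX./XO./XO.]-1 (1,2)[X.O/.XO/XO./XO.]-1 (2,2)[X.O/.X./XOO/XO.]-1 (3,2)[X.O/.X./XO./XOO]-1
p3 X@[XOO/.X./XO./XO.]: (1,0)[XOO/XX./XO./XO.]+1* (1,2)[XOO/.XX/XO./XO.]+1 (2,2)[XOO/.X./XOX/XO.]+1 (3,2)[XOO/.X./XO./XOX]+1
p4 O@[XOO/XX./XO./XO.] terminal -1; root [..O/.X./XO./XO.] d6

value(..O/.X./XO./XO., X) = +1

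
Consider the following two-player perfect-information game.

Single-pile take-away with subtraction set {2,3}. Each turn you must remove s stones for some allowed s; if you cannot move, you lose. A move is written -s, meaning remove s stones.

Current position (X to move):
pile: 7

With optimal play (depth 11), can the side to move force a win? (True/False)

ply 1, X at 7 | -2=+1→5*; -3=-1→4
ply 2, O at 5 | -2=-1→3*; -3=-1→2
ply 3, X at 3 | -2=+1→1*; -3=+1→0
ply 4: 1 is terminal -1 (O); from 7 depth 11

X winning at [7]: True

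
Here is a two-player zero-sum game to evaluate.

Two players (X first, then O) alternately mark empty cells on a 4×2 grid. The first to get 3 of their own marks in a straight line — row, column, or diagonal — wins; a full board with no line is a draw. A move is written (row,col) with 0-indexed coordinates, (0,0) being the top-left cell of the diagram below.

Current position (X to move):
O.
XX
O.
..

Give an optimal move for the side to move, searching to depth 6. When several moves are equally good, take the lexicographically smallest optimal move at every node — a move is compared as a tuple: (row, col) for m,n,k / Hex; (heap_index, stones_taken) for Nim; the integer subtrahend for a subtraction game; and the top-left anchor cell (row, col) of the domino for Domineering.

X's best at [O./XX/O./..]: (2,1)

[O./XX/O./..] X move#1: (0,1):+0/OX/XX/O./.., (2,1):+1/O./XX/OX/..*, (3,0):+0/O./XX/O./X., (3,1):+0/O./XX/O./.X
[O./XX/OX/..] O move#2: (0,1):-1/OO/XX/OX/..*, (3,0):-1/O./XX/OX/O., (3,1):-1/O./XX/OX/.O
[OO/XX/OX/..] X move#3: (3,0):+0/OO/XX/OX/X., (3,1):+1/OO/XX/OX/.X*
[OO/XX/OX/.X] end (terminal -1, O#4); searched O./XX/O./.. to 6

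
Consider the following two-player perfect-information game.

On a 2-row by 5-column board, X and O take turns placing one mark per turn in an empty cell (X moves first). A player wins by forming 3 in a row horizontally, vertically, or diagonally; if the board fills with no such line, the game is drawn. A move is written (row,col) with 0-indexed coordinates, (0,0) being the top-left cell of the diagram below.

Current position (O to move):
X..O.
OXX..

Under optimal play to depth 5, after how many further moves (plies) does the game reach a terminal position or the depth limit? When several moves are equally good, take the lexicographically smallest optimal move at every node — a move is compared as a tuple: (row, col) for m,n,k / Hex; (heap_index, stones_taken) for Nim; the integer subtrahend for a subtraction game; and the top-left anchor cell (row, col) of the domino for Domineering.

ply 1, O at X..O./OXX.. | (0,1)=-1→XO.O./OXX..; (0,2)=-1→X.OO./OXX..; (0,4)=-1→X..OO/OXX..; (1,3)=+0→X..O./OXXO.*; (1,4)=-1→X..O./OXX.O
ply 2, X at X..O./OXXO. | (0,1)=+0→XX.O./OXXO.*; (0,2)=+0→X.XO./OXXO.; (0,4)=+0→X..OX/OXXO.; (1,4)=-1→X..O./OXXOX
ply 3, O at XX.O./OXXO. | (0,2)=+0→XXOO./OXXO.*; (0,4)=-1→XX.OO/OXXO.; (1,4)=-1→XX.O./OXXOO
ply 4, X at XXOO./OXXO. | (0,4)=+0→XXOOX/OXXO.*; (1,4)=-1→XXOO./OXXOX
ply 5, O at XXOOX/OXXO. | (1,4)=+0→XXOOX/OXXOO*
ply 6: XXOOX/OXXOO is terminal +0 (X); from X..O./OXX.. depth 5

PV length from [X..O./OXX..]: 5 plies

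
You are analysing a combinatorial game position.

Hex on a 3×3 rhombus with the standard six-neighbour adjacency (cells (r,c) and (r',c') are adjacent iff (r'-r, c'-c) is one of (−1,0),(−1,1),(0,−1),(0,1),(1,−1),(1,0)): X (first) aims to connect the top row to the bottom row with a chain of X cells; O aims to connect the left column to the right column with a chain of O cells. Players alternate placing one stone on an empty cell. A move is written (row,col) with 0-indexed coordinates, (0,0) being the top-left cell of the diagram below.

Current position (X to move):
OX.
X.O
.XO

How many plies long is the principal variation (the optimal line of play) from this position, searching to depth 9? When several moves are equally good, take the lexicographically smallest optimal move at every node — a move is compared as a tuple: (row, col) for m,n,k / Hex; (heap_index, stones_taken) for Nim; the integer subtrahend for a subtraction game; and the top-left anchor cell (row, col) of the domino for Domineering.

[OX./X.O/.XO] X move#1: (0,2):+1/OXX/X.O/.XO*, (1,1):+1/OX./XXO/.XO, (2,0):+1/OX./X.O/XXO
[OXX/X.O/.XO] O move#2: (1,1):-1/OXX/XOO/.XO*, (2,0):-1/OXX/X.O/OXO
[OXX/XOO/.XO] X move#3: (2,0):+1/OXX/XOO/XXO*
[OXX/XOO/XXO] end (terminal -1, O#4); searched OX./X.O/.XO to 9

PV length from [OX./X.O/.XO]: 3 plies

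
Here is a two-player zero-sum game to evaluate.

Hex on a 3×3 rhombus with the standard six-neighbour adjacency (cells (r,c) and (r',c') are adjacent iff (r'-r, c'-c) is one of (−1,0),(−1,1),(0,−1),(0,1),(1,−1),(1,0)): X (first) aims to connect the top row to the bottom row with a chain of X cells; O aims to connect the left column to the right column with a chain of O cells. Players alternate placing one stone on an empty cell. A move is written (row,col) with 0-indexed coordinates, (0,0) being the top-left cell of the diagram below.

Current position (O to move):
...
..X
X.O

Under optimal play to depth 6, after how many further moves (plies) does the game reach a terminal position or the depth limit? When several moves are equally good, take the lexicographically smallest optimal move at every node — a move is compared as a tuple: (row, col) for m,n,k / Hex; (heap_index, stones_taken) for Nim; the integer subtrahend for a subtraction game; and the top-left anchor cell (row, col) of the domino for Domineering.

PV length from [.../..X/X.O]: 4 plies

[.../..X/X.O] O move#1: (0,0):-1/O../..X/X.O*, (0,1):-1/.O./..X/X.O, (0,2):-1/..O/..X/X.O, (1,0):-1/.../O.X/X.O, (1,1):-1/.../.OX/X.O, (2,1):-1/.../..X/XOO
[O../..X/X.O] X move#2: (0,1):+1/OX./..X/X.O*, (0,2):+1/O.X/..X/X.O, (1,0):+1/O../X.X/X.O, (1,1):+1/O../.XX/X.O, (2,1):+1/O../..X/XXO
[OX./..X/X.O] O move#3: (0,2):-1/OXO/..X/X.O*, (1,0):-1/OX./O.X/X.O, (1,1):-1/OX./.OX/X.O, (2,1):-1/OX./..X/XOO
[OXO/..X/X.O] X move#4: (1,0):+1/OXO/X.X/X.O*, (1,1):+1/OXO/.XX/X.O, (2,1):+1/OXO/..X/XXO
[OXO/X.X/X.O] end (terminal -1, O#5); searched .../..X/X.O to 6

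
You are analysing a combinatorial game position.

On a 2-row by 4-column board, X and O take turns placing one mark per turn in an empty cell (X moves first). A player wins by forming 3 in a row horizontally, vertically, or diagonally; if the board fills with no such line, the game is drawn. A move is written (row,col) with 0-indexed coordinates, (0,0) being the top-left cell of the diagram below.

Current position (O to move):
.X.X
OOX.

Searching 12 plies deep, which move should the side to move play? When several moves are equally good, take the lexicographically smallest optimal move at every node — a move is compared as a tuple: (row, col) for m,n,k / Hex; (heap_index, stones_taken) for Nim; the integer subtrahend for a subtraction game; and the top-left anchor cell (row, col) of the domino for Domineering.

ply 1, O at .X.X/OOX. | (0,0)=-1→OX.X/OOX.; (0,2)=+0→.XOX/OOX.*; (1,3)=-1→.X.X/OOXO
ply 2, X at .XOX/OOX. | (0,0)=+0→XXOX/OOX.*; (1,3)=+0→.XOX/OOXX
ply 3, O at XXOX/OOX. | (1,3)=+0→XXOX/OOXO*
ply 4: XXOX/OOXO is terminal +0 (X); from .X.X/OOX. depth 12

O's best at [.X.X/OOX.]: (0,2)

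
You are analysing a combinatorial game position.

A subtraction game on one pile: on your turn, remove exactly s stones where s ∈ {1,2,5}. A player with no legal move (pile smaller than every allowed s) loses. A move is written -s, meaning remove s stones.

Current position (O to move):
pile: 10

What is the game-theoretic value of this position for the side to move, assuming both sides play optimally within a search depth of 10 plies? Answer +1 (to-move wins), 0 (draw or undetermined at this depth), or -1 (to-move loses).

value(10, O) = +1

[10] O move#1: -1:+1/9*, -2:-1/8, -5:-1/5
[9] X move#2: -1:-1/8*, -2:-1/7, -5:-1/4
[8] O move#3: -1:-1/7, -2:+1/6*, -5:+1/3
[6] X move#4: -1:-1/5*, -2:-1/4, -5:-1/1
[5] O move#5: -1:-1/4, -2:+1/3*, -5:+1/0
[3] X move#6: -1:-1/2*, -2:-1/1
[2] O move#7: -1:-1/1, -2:+1/0*
[0] end (terminal -1, X#8); searched 10 to 10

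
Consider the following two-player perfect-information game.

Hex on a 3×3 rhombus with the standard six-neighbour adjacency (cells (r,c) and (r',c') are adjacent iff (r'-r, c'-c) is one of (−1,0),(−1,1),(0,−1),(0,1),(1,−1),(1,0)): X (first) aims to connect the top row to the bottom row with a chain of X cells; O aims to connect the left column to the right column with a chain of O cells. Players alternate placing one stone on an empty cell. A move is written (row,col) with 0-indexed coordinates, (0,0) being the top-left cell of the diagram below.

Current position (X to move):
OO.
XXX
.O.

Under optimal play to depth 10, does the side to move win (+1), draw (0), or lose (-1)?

value(OO./XXX/.O., X) = +1

[OO./XXX/.O.] X move#1: (0,2):+1/OOX/XXX/.O.*, (2,0):-1/OO./XXX/XO., (2,2):-1/OO./XXX/.OX
[OOX/XXX/.O.] O move#2: (2,0):-1/OOX/XXX/OO.*, (2,2):-1/OOX/XXX/.OO
[OOX/XXX/OO.] X move#3: (2,2):+1/OOX/XXX/OOX*
[OOX/XXX/OOX] end (terminal -1, O#4); searched OO./XXX/.O. to 10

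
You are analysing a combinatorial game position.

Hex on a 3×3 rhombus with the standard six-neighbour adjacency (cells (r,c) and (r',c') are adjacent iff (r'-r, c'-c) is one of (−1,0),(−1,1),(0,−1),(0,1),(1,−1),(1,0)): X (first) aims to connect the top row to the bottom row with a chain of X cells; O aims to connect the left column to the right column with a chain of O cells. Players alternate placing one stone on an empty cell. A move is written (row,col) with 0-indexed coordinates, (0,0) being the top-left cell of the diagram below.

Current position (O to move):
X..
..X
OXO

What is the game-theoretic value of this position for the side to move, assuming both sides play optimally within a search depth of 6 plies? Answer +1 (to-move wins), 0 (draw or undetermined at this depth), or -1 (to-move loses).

value(X../..X/OXO, O) = -1

p1 O@[X../..X/OXO]: (0,1)[XO./..X/OXO]-1* (0,2)[X.O/..X/OXO]-1 (1,0)[X../O.X/OXO]-1 (1,1)[X../.OX/OXO]-1
p2 X@[XO./..X/OXO]: (0,2)[XOX/..X/OXO]+1* (1,0)[XO./X.X/OXO]+1 (1,1)[XO./.XX/OXO]+1
p3 O@[XOX/..X/OXO] terminal -1; root [X../..X/OXO] d6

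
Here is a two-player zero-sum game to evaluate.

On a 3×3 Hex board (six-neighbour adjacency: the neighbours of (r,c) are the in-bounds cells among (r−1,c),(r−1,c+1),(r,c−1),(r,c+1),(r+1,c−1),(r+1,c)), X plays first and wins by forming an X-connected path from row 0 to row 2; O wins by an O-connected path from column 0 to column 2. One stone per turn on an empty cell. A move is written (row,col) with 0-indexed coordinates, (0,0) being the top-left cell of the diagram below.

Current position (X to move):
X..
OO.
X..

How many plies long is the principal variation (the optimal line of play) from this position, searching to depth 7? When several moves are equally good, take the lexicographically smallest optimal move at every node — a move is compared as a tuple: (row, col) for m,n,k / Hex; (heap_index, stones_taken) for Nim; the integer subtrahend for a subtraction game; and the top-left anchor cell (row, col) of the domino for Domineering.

PV length from [X../OO./X..]: 2 plies

ply 1, X at X../OO./X.. | (0,1)=-1→XX./OO./X..*; (0,2)=-1→X.X/OO./X..; (1,2)=-1→X../OOX/X..; (2,1)=-1→X../OO./XX.; (2,2)=-1→X../OO./X.X
ply 2, O at XX./OO./X.. | (0,2)=+1→XXO/OO./X..*; (1,2)=+1→XX./OOO/X..; (2,1)=+1→XX./OO./XO.; (2,2)=+1→XX./OO./X.O
ply 3: XXO/OO./X.. is terminal -1 (X); from X../OO./X.. depth 7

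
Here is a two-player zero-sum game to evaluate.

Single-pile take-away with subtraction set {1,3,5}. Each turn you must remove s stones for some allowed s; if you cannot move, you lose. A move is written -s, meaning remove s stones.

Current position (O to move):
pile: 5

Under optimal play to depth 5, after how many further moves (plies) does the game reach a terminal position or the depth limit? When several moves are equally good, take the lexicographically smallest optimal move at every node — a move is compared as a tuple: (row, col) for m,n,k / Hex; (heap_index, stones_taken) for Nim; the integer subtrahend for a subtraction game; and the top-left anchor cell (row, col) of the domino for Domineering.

p1 O@[5]: -1[4]+1* -3[2]+1 -5[0]+1
p2 X@[4]: -1[3]-1* -3[1]-1
p3 O@[3]: -1[2]+1* -3[0]+1
p4 X@[2]: -1[1]-1*
p5 O@[1]: -1[0]+1*
p6 X@[0] terminal -1; root [5] d5

PV length from [5]: 5 plies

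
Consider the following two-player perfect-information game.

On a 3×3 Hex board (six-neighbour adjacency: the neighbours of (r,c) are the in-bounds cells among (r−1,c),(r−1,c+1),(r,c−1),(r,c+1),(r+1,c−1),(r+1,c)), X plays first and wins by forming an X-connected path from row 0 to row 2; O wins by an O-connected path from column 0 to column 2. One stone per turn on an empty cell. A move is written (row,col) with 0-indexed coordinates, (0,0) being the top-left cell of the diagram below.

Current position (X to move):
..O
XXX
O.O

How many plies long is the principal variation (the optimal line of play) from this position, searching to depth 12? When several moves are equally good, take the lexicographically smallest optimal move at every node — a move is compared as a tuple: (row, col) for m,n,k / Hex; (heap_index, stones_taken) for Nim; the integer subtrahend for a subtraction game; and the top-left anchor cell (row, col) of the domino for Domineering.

[..O/XXX/O.O] X move#1: (0,0):-1/X.O/XXX/O.O, (0,1):-1/.XO/XXX/O.O, (2,1):+1/..O/XXX/OXO*
[..O/XXX/OXO] O move#2: (0,0):-1/O.O/XXX/OXO*, (0,1):-1/.OO/XXX/OXO
[O.O/XXX/OXO] X move#3: (0,1):+1/OXO/XXX/OXO*
[OXO/XXX/OXO] end (terminal -1, O#4); searched ..O/XXX/O.O to 12

PV length from [..O/XXX/O.O]: 3 plies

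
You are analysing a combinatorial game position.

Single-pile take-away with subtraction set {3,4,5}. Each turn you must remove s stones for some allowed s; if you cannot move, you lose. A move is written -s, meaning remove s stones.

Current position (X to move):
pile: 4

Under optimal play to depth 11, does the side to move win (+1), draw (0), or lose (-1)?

ply 1, X at 4 | -3=+1→1*; -4=+1→0
ply 2: 1 is terminal -1 (O); from 4 depth 11

value(4, X) = +1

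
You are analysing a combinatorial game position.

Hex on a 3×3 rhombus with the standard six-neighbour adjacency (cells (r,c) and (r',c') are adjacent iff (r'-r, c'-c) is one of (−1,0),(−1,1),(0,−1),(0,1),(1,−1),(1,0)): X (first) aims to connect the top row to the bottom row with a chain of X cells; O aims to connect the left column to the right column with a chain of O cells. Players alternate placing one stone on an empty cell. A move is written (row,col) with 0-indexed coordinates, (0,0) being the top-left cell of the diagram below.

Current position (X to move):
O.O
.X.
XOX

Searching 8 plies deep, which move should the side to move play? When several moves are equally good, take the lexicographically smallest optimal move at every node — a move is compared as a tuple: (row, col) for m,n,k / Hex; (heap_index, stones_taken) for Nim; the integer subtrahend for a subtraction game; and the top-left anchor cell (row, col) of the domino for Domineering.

X's best at [O.O/.X./XOX]: (0,1)

p1 X@[O.O/.X./XOX]: (0,1)[OXO/.X./XOX]+1* (1,0)[O.O/XX./XOX]-1 (1,2)[O.O/.XX/XOX]-1
p2 O@[OXO/.X./XOX] terminal -1; root [O.O/.X./XOX] d8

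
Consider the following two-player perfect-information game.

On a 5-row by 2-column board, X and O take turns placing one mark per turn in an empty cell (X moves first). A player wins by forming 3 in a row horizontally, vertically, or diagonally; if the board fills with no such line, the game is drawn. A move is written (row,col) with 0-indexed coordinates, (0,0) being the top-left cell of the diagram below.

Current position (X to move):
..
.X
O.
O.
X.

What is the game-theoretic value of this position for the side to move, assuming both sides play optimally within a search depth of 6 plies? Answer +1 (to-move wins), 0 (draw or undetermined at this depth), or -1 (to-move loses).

ply 1, X at ../.X/O./O./X. | (0,0)=-1→X./.X/O./O./X.; (0,1)=-1→.X/.X/O./O./X.; (1,0)=+0→../XX/O./O./X.*; (2,1)=-1→../.X/OX/O./X.; (3,1)=-1→../.X/O./OX/X.; (4,1)=-1→../.X/O./O./XX
ply 2, O at ../XX/O./O./X. | (0,0)=-1→O./XX/O./O./X.; (0,1)=+0→.O/XX/O./O./X.*; (2,1)=+0→../XX/OO/O./X.; (3,1)=+0→../XX/O./OO/X.; (4,1)=-1→../XX/O./O./XO
ply 3, X at .O/XX/O./O./X. | (0,0)=+0→XO/XX/O./O./X.*; (2,1)=+0→.O/XX/OX/O./X.; (3,1)=+0→.O/XX/O./OX/X.; (4,1)=+0→.O/XX/O./O./XX
ply 4, O at XO/XX/O./O./X. | (2,1)=+0→XO/XX/OO/O./X.*; (3,1)=+0→XO/XX/O./OO/X.; (4,1)=+0→XO/XX/O./O./XO
ply 5, X at XO/XX/OO/O./X. | (3,1)=+0→XO/XX/OO/OX/X.*; (4,1)=+0→XO/XX/OO/O./XX
ply 6, O at XO/XX/OO/OX/X. | (4,1)=+0→XO/XX/OO/OX/XO*
ply 7: XO/XX/OO/OX/XO is terminal +0 (X); from ../.X/O./O./X. depth 6

value(../.X/O./O./X., X) = 0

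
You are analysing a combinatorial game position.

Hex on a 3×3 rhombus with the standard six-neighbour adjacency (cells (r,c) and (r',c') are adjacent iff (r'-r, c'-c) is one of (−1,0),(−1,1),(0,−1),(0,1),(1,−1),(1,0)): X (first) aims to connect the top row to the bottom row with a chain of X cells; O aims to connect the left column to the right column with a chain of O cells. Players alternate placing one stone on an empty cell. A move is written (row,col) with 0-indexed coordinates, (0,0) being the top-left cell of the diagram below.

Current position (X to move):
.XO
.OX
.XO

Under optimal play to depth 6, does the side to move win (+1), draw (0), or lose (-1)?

p1 X@[.XO/.OX/.XO]: (0,0)[XXO/.OX/.XO]-1* (1,0)[.XO/XOX/.XO]-1 (2,0)[.XO/.OX/XXO]-1
p2 O@[XXO/.OX/.XO]: (1,0)[XXO/OOX/.XO]+1* (2,0)[XXO/.OX/OXO]+1
p3 X@[XXO/OOX/.XO] terminal -1; root [.XO/.OX/.XO] d6

value(.XO/.OX/.XO, X) = -1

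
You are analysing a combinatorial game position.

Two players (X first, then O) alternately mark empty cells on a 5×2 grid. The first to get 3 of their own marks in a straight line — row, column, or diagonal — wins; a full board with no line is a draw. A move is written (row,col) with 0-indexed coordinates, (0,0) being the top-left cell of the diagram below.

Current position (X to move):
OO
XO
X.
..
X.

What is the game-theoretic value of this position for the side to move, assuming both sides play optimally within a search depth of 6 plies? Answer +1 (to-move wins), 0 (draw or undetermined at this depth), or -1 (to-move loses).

ply 1, X at OO/XO/X./../X. | (2,1)=+0→OO/XO/XX/../X.; (3,0)=+1→OO/XO/X./X./X.*; (3,1)=-1→OO/XO/X./.X/X.; (4,1)=-1→OO/XO/X./../XX
ply 2: OO/XO/X./X./X. is terminal -1 (O); from OO/XO/X./../X. depth 6

value(OO/XO/X./../X., X) = +1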